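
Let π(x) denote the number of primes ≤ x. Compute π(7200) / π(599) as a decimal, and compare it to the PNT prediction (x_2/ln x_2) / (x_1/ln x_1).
π(7200)/π(599) = 919/109 ≈ 8.4312;  PNT prediction ≈ 8.6549.

π(599) = 109 and π(7200) = 919, so π(7200)/π(599) ≈ 8.4312. The PNT-predicted ratio is (7200/ln(7200)) / (599/ln(599)) ≈ 8.6549. The two agree to within a few percent, as expected.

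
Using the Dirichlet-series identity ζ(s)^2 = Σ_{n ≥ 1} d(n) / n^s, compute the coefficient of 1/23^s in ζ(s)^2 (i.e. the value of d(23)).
d(23) = 2

ζ(s)^2 = (Σ 1/m^s)(Σ 1/k^s). The coefficient of 1/n^s in the product is the number of ordered pairs (m, k) with mk = n, which equals d(n). For n = 23, divisors are [1, 23], so d(23) = 2.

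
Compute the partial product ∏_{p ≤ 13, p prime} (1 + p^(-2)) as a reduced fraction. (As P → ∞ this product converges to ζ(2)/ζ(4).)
∏ = 1037000/693693

The primes p ≤ 13 are [2, 3, 5, 7, 11, 13]. For each, (1 + 1/p^2) = (p^2 + 1)/p^2. Multiplying these fractions over p ∈ [2, 3, 5, 7, 11, 13] gives 1037000/693693. (In the limit P → ∞ this tends to ζ(2)/ζ(4).)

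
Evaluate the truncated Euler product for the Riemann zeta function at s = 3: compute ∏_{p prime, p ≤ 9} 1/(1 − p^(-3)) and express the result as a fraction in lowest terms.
∏ = 18375/15314

The primes p ≤ 9 are [2, 3, 5, 7]. For each prime, (1 − 1/p^3)^(-1) = p^3 / (p^3 − 1). The product is (1 − 1/2^3)^(-1), (1 − 1/3^3)^(-1), (1 − 1/5^3)^(-1), (1 − 1/7^3)^(-1) = ∏ p^3 / (p^3 − 1) = 18375/15314.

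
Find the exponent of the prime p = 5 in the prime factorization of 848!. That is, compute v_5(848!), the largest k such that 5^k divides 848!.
v_5(848!) = 209

Legendre's formula: v_p(n!) = Σ_{k ≥ 1} ⌊n / p^k⌋. For p = 5, n = 848, the terms are:
  ⌊848/5^1⌋ = ⌊848/5⌋ = 169
  ⌊848/5^2⌋ = ⌊848/25⌋ = 33
  ⌊848/5^3⌋ = ⌊848/125⌋ = 6
  ⌊848/5^4⌋ = ⌊848/625⌋ = 1
(the next term ⌊848/5^5⌋ = 0, terminating the sum). Summing: v_5(848!) = 169 + 33 + 6 + 1 = 209.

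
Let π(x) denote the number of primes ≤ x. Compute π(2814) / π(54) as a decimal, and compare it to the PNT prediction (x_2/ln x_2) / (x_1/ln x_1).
π(2814)/π(54) = 409/16 ≈ 25.5625;  PNT prediction ≈ 26.1724.

π(54) = 16 and π(2814) = 409, so π(2814)/π(54) ≈ 25.5625. The PNT-predicted ratio is (2814/ln(2814)) / (54/ln(54)) ≈ 26.1724. The two agree to within a few percent, as expected.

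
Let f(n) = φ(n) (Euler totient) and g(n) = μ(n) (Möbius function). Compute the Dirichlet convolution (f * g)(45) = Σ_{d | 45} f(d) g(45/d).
(φ * μ)(45) = 12

Divisors of 45: [1, 3, 5, 9, 15, 45]. For each d | 45:
  d = 1: φ(1) · μ(45/1) = 1 · 0 = 0
  d = 3: φ(3) · μ(45/3) = 2 · 1 = 2
  d = 5: φ(5) · μ(45/5) = 4 · 0 = 0
  d = 9: φ(9) · μ(45/9) = 6 · -1 = -6
  d = 15: φ(15) · μ(45/15) = 8 · -1 = -8
  d = 45: φ(45) · μ(45/45) = 24 · 1 = 24
Summing: (φ * μ)(45) = 0 + 2 + 0 + -6 + -8 + 24 = 12.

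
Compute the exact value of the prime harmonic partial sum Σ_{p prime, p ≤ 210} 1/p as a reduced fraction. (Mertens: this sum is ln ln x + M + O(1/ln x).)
Σ 1/p = 15202313841027497739047080375538859939135227730139536997746371469607707132833646367/7799922041683461553249199106329813876687996789903550945093032474868511536164700810

π(210) = 46, so the primes ≤ 210 are [2, 3, 5, 7, 11, 13, 17, 19, 23, 29, 31, 37, 41, 43, 47, 53, 59, 61, 67, 71, 73, 79, 83, 89, 97, 101, 103, 107, 109, 113, 127, 131, 137, 139, 149, 151, 157, 163, 167, 173, 179, 181, 191, 193, 197, 199]. Summing 1/p over these primes: 15202313841027497739047080375538859939135227730139536997746371469607707132833646367/7799922041683461553249199106329813876687996789903550945093032474868511536164700810 ≈ 1.9490. Mertens estimate ln ln(210) + 0.2615 ≈ 1.9381.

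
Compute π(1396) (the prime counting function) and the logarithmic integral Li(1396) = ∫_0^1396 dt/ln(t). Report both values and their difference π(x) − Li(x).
π(1396) = 221;  Li(1396) ≈ 233.52;  π(x) − Li(x) ≈ -12.52.

Direct count of primes ≤ 1396 gives π(1396) = 221. Numerical evaluation of the logarithmic integral gives Li(1396) ≈ 233.52. The difference π(x) − Li(x) ≈ -12.52 is typically negative for small/moderate x (Li(x) overestimates), though Littlewood's theorem shows this sign changes infinitely often.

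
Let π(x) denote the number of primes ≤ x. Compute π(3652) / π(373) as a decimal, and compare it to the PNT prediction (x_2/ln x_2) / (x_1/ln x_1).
π(3652)/π(373) = 510/74 ≈ 6.8919;  PNT prediction ≈ 7.0678.

π(373) = 74 and π(3652) = 510, so π(3652)/π(373) ≈ 6.8919. The PNT-predicted ratio is (3652/ln(3652)) / (373/ln(373)) ≈ 7.0678. The two agree to within a few percent, as expected.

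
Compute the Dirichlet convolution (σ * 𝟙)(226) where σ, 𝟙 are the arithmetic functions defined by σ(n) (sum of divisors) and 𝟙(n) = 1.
(σ * 𝟙)(226) = 460

Divisors of 226: [1, 2, 113, 226]. For each d | 226:
  d = 1: σ(1) · 𝟙(226/1) = 1 · 1 = 1
  d = 2: σ(2) · 𝟙(226/2) = 3 · 1 = 3
  d = 113: σ(113) · 𝟙(226/113) = 114 · 1 = 114
  d = 226: σ(226) · 𝟙(226/226) = 342 · 1 = 342
Summing: (σ * 𝟙)(226) = 1 + 3 + 114 + 342 = 460.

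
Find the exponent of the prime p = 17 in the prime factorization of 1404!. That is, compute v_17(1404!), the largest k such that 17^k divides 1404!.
v_17(1404!) = 86

Legendre's formula: v_p(n!) = Σ_{k ≥ 1} ⌊n / p^k⌋. For p = 17, n = 1404, the terms are:
  ⌊1404/17^1⌋ = ⌊1404/17⌋ = 82
  ⌊1404/17^2⌋ = ⌊1404/289⌋ = 4
(the next term ⌊1404/17^3⌋ = 0, terminating the sum). Summing: v_17(1404!) = 82 + 4 = 86.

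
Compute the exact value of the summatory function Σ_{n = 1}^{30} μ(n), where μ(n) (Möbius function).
Σ_{n ≤ 30} μ(n) = -3

Compute μ(n) for each 1 ≤ n ≤ 30: μ(1) = 1, μ(2) = -1, μ(3) = -1, μ(4) = 0, μ(5) = -1, μ(6) = 1, μ(7) = -1, μ(8) = 0, μ(9) = 0, μ(10) = 1, μ(11) = -1, μ(12) = 0, μ(13) = -1, μ(14) = 1, μ(15) = 1, μ(16) = 0, μ(17) = -1, μ(18) = 0, μ(19) = -1, μ(20) = 0, μ(21) = 1, μ(22) = 1, μ(23) = -1, μ(24) = 0, μ(25) = 0, μ(26) = 1, μ(27) = 0, μ(28) = 0, μ(29) = -1, μ(30) = -1. Summing all 30 values: -3. (Mertens function M(x) = Σ_{n ≤ x} μ(n); on average M(x) should be small (PNT ⟺ M(x) = o(x)).)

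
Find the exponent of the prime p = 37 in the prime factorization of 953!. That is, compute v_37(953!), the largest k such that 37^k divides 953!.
v_37(953!) = 25

Legendre's formula: v_p(n!) = Σ_{k ≥ 1} ⌊n / p^k⌋. For p = 37, n = 953, the terms are:
  ⌊953/37^1⌋ = ⌊953/37⌋ = 25
(the next term ⌊953/37^2⌋ = 0, terminating the sum). Summing: v_37(953!) = 25 = 25.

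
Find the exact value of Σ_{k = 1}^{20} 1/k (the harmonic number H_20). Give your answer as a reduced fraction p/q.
H_20 = 55835135/15519504

Direct summation: H_20 = 1 + 1/2 + ... + 1/20. The least common denominator is lcm(1, ..., 20) = 232792560; over this denominator the numerator is 232792560 + 116396280 + 77597520 + 58198140 + 46558512 + 38798760 + 33256080 + 29099070 + 25865840 + 23279256 + 21162960 + 19399380 + 17907120 + 16628040 + 15519504 + 14549535 + 13693680 + 12932920 + 12252240 + 11639628 = 837527025, so H_20 = 837527025/232792560; reducing by gcd(837527025, 232792560) = 15 gives 55835135/15519504 ≈ 3.59774. (The PNT-adjacent estimate ln(20) + γ ≈ 3.57295 matches within O(1/n).)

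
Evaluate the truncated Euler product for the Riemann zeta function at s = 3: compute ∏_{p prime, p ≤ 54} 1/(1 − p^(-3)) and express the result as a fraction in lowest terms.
∏ = 16238292364256237331040396846411171054751/13509219810297755163480275884866445246464

The primes p ≤ 54 are [2, 3, 5, 7, 11, 13, 17, 19, 23, 29, 31, 37, 41, 43, 47, 53]. For each prime, (1 − 1/p^3)^(-1) = p^3 / (p^3 − 1). The product is (1 − 1/2^3)^(-1), (1 − 1/3^3)^(-1), (1 − 1/5^3)^(-1), (1 − 1/7^3)^(-1), (1 − 1/11^3)^(-1), (1 − 1/13^3)^(-1), (1 − 1/17^3)^(-1), (1 − 1/19^3)^(-1), (1 − 1/23^3)^(-1), (1 − 1/29^3)^(-1), (1 − 1/31^3)^(-1), (1 − 1/37^3)^(-1), (1 − 1/41^3)^(-1), (1 − 1/43^3)^(-1), (1 − 1/47^3)^(-1), (1 − 1/53^3)^(-1) = ∏ p^3 / (p^3 − 1) = 16238292364256237331040396846411171054751/13509219810297755163480275884866445246464.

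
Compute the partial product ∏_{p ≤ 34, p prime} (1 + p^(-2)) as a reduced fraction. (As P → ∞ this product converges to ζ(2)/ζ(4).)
∏ = 7292191856800000/4827887490090357

The primes p ≤ 34 are [2, 3, 5, 7, 11, 13, 17, 19, 23, 29, 31]. For each, (1 + 1/p^2) = (p^2 + 1)/p^2. Multiplying these fractions over p ∈ [2, 3, 5, 7, 11, 13, 17, 19, 23, 29, 31] gives 7292191856800000/4827887490090357. (In the limit P → ∞ this tends to ζ(2)/ζ(4).)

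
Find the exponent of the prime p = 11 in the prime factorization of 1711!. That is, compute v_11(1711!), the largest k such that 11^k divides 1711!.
v_11(1711!) = 170

Legendre's formula: v_p(n!) = Σ_{k ≥ 1} ⌊n / p^k⌋. For p = 11, n = 1711, the terms are:
  ⌊1711/11^1⌋ = ⌊1711/11⌋ = 155
  ⌊1711/11^2⌋ = ⌊1711/121⌋ = 14
  ⌊1711/11^3⌋ = ⌊1711/1331⌋ = 1
(the next term ⌊1711/11^4⌋ = 0, terminating the sum). Summing: v_11(1711!) = 155 + 14 + 1 = 170.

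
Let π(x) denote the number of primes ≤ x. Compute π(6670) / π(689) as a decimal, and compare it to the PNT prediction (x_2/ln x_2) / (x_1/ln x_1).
π(6670)/π(689) = 859/124 ≈ 6.9274;  PNT prediction ≈ 7.1849.

π(689) = 124 and π(6670) = 859, so π(6670)/π(689) ≈ 6.9274. The PNT-predicted ratio is (6670/ln(6670)) / (689/ln(689)) ≈ 7.1849. The two agree to within a few percent, as expected.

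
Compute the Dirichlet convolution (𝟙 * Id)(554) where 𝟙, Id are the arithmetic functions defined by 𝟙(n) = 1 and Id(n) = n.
(𝟙 * Id)(554) = 834

Divisors of 554: [1, 2, 277, 554]. For each d | 554:
  d = 1: 𝟙(1) · Id(554/1) = 1 · 554 = 554
  d = 2: 𝟙(2) · Id(554/2) = 1 · 277 = 277
  d = 277: 𝟙(277) · Id(554/277) = 1 · 2 = 2
  d = 554: 𝟙(554) · Id(554/554) = 1 · 1 = 1
Summing: (𝟙 * Id)(554) = 554 + 277 + 2 + 1 = 834.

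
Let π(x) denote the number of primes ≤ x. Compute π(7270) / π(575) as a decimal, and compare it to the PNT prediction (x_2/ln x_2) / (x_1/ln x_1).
π(7270)/π(575) = 928/105 ≈ 8.8381;  PNT prediction ≈ 9.0357.

π(575) = 105 and π(7270) = 928, so π(7270)/π(575) ≈ 8.8381. The PNT-predicted ratio is (7270/ln(7270)) / (575/ln(575)) ≈ 9.0357. The two agree to within a few percent, as expected.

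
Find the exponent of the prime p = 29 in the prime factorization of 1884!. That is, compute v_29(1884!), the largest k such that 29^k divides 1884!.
v_29(1884!) = 66

Legendre's formula: v_p(n!) = Σ_{k ≥ 1} ⌊n / p^k⌋. For p = 29, n = 1884, the terms are:
  ⌊1884/29^1⌋ = ⌊1884/29⌋ = 64
  ⌊1884/29^2⌋ = ⌊1884/841⌋ = 2
(the next term ⌊1884/29^3⌋ = 0, terminating the sum). Summing: v_29(1884!) = 64 + 2 = 66.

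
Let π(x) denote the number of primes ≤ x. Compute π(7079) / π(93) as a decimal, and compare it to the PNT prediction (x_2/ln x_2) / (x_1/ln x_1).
π(7079)/π(93) = 909/24 ≈ 37.8750;  PNT prediction ≈ 38.9191.

π(93) = 24 and π(7079) = 909, so π(7079)/π(93) ≈ 37.8750. The PNT-predicted ratio is (7079/ln(7079)) / (93/ln(93)) ≈ 38.9191. The two agree to within a few percent, as expected.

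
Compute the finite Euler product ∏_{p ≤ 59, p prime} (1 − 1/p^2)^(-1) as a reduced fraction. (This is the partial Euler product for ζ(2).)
∏ = 4205363768417768013291880649341/2564836551747260156404039680000

The primes p ≤ 59 are [2, 3, 5, 7, 11, 13, 17, 19, 23, 29, 31, 37, 41, 43, 47, 53, 59]. For each prime, (1 − 1/p^2)^(-1) = p^2 / (p^2 − 1). The product is (1 − 1/2^2)^(-1), (1 − 1/3^2)^(-1), (1 − 1/5^2)^(-1), (1 − 1/7^2)^(-1), (1 − 1/11^2)^(-1), (1 − 1/13^2)^(-1), (1 − 1/17^2)^(-1), (1 − 1/19^2)^(-1), (1 − 1/23^2)^(-1), (1 − 1/29^2)^(-1), (1 − 1/31^2)^(-1), (1 − 1/37^2)^(-1), (1 − 1/41^2)^(-1), (1 − 1/43^2)^(-1), (1 − 1/47^2)^(-1), (1 − 1/53^2)^(-1), (1 − 1/59^2)^(-1) = ∏ p^2 / (p^2 − 1) = 4205363768417768013291880649341/2564836551747260156404039680000.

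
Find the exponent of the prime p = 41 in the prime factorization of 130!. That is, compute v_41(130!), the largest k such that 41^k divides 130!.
v_41(130!) = 3

Legendre's formula: v_p(n!) = Σ_{k ≥ 1} ⌊n / p^k⌋. For p = 41, n = 130, the terms are:
  ⌊130/41^1⌋ = ⌊130/41⌋ = 3
(the next term ⌊130/41^2⌋ = 0, terminating the sum). Summing: v_41(130!) = 3 = 3.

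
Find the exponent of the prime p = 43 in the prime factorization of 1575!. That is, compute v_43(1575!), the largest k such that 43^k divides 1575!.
v_43(1575!) = 36

Legendre's formula: v_p(n!) = Σ_{k ≥ 1} ⌊n / p^k⌋. For p = 43, n = 1575, the terms are:
  ⌊1575/43^1⌋ = ⌊1575/43⌋ = 36
(the next term ⌊1575/43^2⌋ = 0, terminating the sum). Summing: v_43(1575!) = 36 = 36.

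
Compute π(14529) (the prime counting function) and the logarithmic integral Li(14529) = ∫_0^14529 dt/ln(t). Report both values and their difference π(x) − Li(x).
π(14529) = 1700;  Li(14529) ≈ 1727.56;  π(x) − Li(x) ≈ -27.56.

Direct count of primes ≤ 14529 gives π(14529) = 1700. Numerical evaluation of the logarithmic integral gives Li(14529) ≈ 1727.56. The difference π(x) − Li(x) ≈ -27.56 is typically negative for small/moderate x (Li(x) overestimates), though Littlewood's theorem shows this sign changes infinitely often.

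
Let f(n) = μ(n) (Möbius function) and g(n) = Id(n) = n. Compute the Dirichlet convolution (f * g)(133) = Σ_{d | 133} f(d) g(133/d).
(μ * Id)(133) = 108

Divisors of 133: [1, 7, 19, 133]. For each d | 133:
  d = 1: μ(1) · Id(133/1) = 1 · 133 = 133
  d = 7: μ(7) · Id(133/7) = -1 · 19 = -19
  d = 19: μ(19) · Id(133/19) = -1 · 7 = -7
  d = 133: μ(133) · Id(133/133) = 1 · 1 = 1
Summing: (μ * Id)(133) = 133 + -19 + -7 + 1 = 108.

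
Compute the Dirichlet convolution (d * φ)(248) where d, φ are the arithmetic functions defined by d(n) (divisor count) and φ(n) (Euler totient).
(d * φ)(248) = 480

Divisors of 248: [1, 2, 4, 8, 31, 62, 124, 248]. For each d | 248:
  d = 1: d(1) · φ(248/1) = 1 · 120 = 120
  d = 2: d(2) · φ(248/2) = 2 · 60 = 120
  d = 4: d(4) · φ(248/4) = 3 · 30 = 90
  d = 8: d(8) · φ(248/8) = 4 · 30 = 120
  d = 31: d(31) · φ(248/31) = 2 · 4 = 8
  d = 62: d(62) · φ(248/62) = 4 · 2 = 8
  d = 124: d(124) · φ(248/124) = 6 · 1 = 6
  d = 248: d(248) · φ(248/248) = 8 · 1 = 8
Summing: (d * φ)(248) = 120 + 120 + 90 + 120 + 8 + 8 + 6 + 8 = 480.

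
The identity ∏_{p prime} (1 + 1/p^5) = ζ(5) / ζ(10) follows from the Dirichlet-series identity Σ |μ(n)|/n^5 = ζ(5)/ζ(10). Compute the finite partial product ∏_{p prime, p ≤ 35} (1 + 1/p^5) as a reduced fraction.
∏ = 63844361159480726970812326794206836752384/61631932954678205462623400894081119262815

The primes p ≤ 35 are [2, 3, 5, 7, 11, 13, 17, 19, 23, 29, 31]. For each, (1 + 1/p^5) = (p^5 + 1)/p^5. Multiplying these fractions over p ∈ [2, 3, 5, 7, 11, 13, 17, 19, 23, 29, 31] gives 63844361159480726970812326794206836752384/61631932954678205462623400894081119262815. (In the limit P → ∞ this tends to ζ(5)/ζ(10).)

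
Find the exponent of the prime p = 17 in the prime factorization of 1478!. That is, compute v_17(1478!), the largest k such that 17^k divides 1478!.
v_17(1478!) = 91

Legendre's formula: v_p(n!) = Σ_{k ≥ 1} ⌊n / p^k⌋. For p = 17, n = 1478, the terms are:
  ⌊1478/17^1⌋ = ⌊1478/17⌋ = 86
  ⌊1478/17^2⌋ = ⌊1478/289⌋ = 5
(the next term ⌊1478/17^3⌋ = 0, terminating the sum). Summing: v_17(1478!) = 86 + 5 = 91.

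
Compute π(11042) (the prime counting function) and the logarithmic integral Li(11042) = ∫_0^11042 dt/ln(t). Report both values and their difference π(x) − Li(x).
π(11042) = 1337;  Li(11042) ≈ 1358.66;  π(x) − Li(x) ≈ -21.66.

Direct count of primes ≤ 11042 gives π(11042) = 1337. Numerical evaluation of the logarithmic integral gives Li(11042) ≈ 1358.66. The difference π(x) − Li(x) ≈ -21.66 is typically negative for small/moderate x (Li(x) overestimates), though Littlewood's theorem shows this sign changes infinitely often.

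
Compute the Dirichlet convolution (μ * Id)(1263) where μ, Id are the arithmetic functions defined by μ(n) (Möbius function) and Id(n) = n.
(μ * Id)(1263) = 840

Divisors of 1263: [1, 3, 421, 1263]. For each d | 1263:
  d = 1: μ(1) · Id(1263/1) = 1 · 1263 = 1263
  d = 3: μ(3) · Id(1263/3) = -1 · 421 = -421
  d = 421: μ(421) · Id(1263/421) = -1 · 3 = -3
  d = 1263: μ(1263) · Id(1263/1263) = 1 · 1 = 1
Summing: (μ * Id)(1263) = 1263 + -421 + -3 + 1 = 840.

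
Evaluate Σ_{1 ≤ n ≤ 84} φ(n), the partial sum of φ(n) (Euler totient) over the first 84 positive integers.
Σ_{n ≤ 84} φ(n) = 2166

Compute φ(n) for each 1 ≤ n ≤ 84: φ(1) = 1, φ(2) = 1, φ(3) = 2, φ(4) = 2, φ(5) = 4, φ(6) = 2, φ(7) = 6, φ(8) = 4, φ(9) = 6, φ(10) = 4, φ(11) = 10, φ(12) = 4, φ(13) = 12, φ(14) = 6, φ(15) = 8, φ(16) = 8, φ(17) = 16, φ(18) = 6, φ(19) = 18, φ(20) = 8, φ(21) = 12, φ(22) = 10, φ(23) = 22, φ(24) = 8, φ(25) = 20, φ(26) = 12, φ(27) = 18, φ(28) = 12, φ(29) = 28, φ(30) = 8, φ(31) = 30, φ(32) = 16, φ(33) = 20, φ(34) = 16, φ(35) = 24, φ(36) = 12, φ(37) = 36, φ(38) = 18, φ(39) = 24, φ(40) = 16, φ(41) = 40, φ(42) = 12, φ(43) = 42, φ(44) = 20, φ(45) = 24, φ(46) = 22, φ(47) = 46, φ(48) = 16, φ(49) = 42, φ(50) = 20, φ(51) = 32, φ(52) = 24, φ(53) = 52, φ(54) = 18, φ(55) = 40, φ(56) = 24, φ(57) = 36, φ(58) = 28, φ(59) = 58, φ(60) = 16, φ(61) = 60, φ(62) = 30, φ(63) = 36, φ(64) = 32, φ(65) = 48, φ(66) = 20, φ(67) = 66, φ(68) = 32, φ(69) = 44, φ(70) = 24, φ(71) = 70, φ(72) = 24, φ(73) = 72, φ(74) = 36, φ(75) = 40, φ(76) = 36, φ(77) = 60, φ(78) = 24, φ(79) = 78, φ(80) = 32, φ(81) = 54, φ(82) = 40, φ(83) = 82, φ(84) = 24. Summing all 84 values: 2166. (Average order: Σ_{n ≤ x} φ(n) ~ (3/π²) x². For x = 84, (3/π²)·84² ≈ 2144.77.)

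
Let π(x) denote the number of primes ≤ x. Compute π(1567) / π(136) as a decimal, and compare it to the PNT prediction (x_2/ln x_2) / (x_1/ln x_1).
π(1567)/π(136) = 247/32 ≈ 7.7188;  PNT prediction ≈ 7.6940.

π(136) = 32 and π(1567) = 247, so π(1567)/π(136) ≈ 7.7188. The PNT-predicted ratio is (1567/ln(1567)) / (136/ln(136)) ≈ 7.6940. The two agree to within a few percent, as expected.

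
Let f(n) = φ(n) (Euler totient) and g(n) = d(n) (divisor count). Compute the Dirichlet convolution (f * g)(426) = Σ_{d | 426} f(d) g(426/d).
(φ * d)(426) = 864

Divisors of 426: [1, 2, 3, 6, 71, 142, 213, 426]. For each d | 426:
  d = 1: φ(1) · d(426/1) = 1 · 8 = 8
  d = 2: φ(2) · d(426/2) = 1 · 4 = 4
  d = 3: φ(3) · d(426/3) = 2 · 4 = 8
  d = 6: φ(6) · d(426/6) = 2 · 2 = 4
  d = 71: φ(71) · d(426/71) = 70 · 4 = 280
  d = 142: φ(142) · d(426/142) = 70 · 2 = 140
  d = 213: φ(213) · d(426/213) = 140 · 2 = 280
  d = 426: φ(426) · d(426/426) = 140 · 1 = 140
Summing: (φ * d)(426) = 8 + 4 + 8 + 4 + 280 + 140 + 280 + 140 = 864.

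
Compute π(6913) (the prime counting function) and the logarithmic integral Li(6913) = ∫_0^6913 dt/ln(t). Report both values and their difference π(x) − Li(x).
π(6913) = 889;  Li(6913) ≈ 904.50;  π(x) − Li(x) ≈ -15.50.

Direct count of primes ≤ 6913 gives π(6913) = 889. Numerical evaluation of the logarithmic integral gives Li(6913) ≈ 904.50. The difference π(x) − Li(x) ≈ -15.50 is typically negative for small/moderate x (Li(x) overestimates), though Littlewood's theorem shows this sign changes infinitely often.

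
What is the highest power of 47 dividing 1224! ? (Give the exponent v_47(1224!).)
v_47(1224!) = 26

Legendre's formula: v_p(n!) = Σ_{k ≥ 1} ⌊n / p^k⌋. For p = 47, n = 1224, the terms are:
  ⌊1224/47^1⌋ = ⌊1224/47⌋ = 26
(the next term ⌊1224/47^2⌋ = 0, terminating the sum). Summing: v_47(1224!) = 26 = 26.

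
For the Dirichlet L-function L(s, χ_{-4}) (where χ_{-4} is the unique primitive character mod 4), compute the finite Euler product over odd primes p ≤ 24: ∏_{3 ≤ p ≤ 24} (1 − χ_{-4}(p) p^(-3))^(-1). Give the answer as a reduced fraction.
∏ = 177358697820836675/183046656872153088

The odd primes p ≤ 24 are [3, 5, 7, 11, 13, 17, 19, 23]. For each, χ(p) = 1 if p ≡ 1 mod 4, χ(p) = −1 if p ≡ 3 mod 4. Taking (1 − χ(p)/p^3)^(-1) = p^3/(p^3 − χ(p)): (1 − (-1)/3^3)^(-1) · (1 − (1)/5^3)^(-1) · (1 − (-1)/7^3)^(-1) · (1 − (-1)/11^3)^(-1) · (1 − (1)/13^3)^(-1) · (1 − (1)/17^3)^(-1) · (1 − (-1)/19^3)^(-1) · (1 − (-1)/23^3)^(-1) = 177358697820836675/183046656872153088.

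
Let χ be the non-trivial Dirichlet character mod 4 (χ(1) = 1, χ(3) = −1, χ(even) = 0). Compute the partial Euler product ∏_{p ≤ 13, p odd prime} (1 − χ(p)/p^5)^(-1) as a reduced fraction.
∏ = 700807599951834375/703510729567397888

The odd primes p ≤ 13 are [3, 5, 7, 11, 13]. For each, χ(p) = 1 if p ≡ 1 mod 4, χ(p) = −1 if p ≡ 3 mod 4. Taking (1 − χ(p)/p^5)^(-1) = p^5/(p^5 − χ(p)): (1 − (-1)/3^5)^(-1) · (1 − (1)/5^5)^(-1) · (1 − (-1)/7^5)^(-1) · (1 − (-1)/11^5)^(-1) · (1 − (1)/13^5)^(-1) = 700807599951834375/703510729567397888.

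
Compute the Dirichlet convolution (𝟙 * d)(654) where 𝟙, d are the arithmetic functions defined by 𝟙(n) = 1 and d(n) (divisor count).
(𝟙 * d)(654) = 27

Divisors of 654: [1, 2, 3, 6, 109, 218, 327, 654]. For each d | 654:
  d = 1: 𝟙(1) · d(654/1) = 1 · 8 = 8
  d = 2: 𝟙(2) · d(654/2) = 1 · 4 = 4
  d = 3: 𝟙(3) · d(654/3) = 1 · 4 = 4
  d = 6: 𝟙(6) · d(654/6) = 1 · 2 = 2
  d = 109: 𝟙(109) · d(654/109) = 1 · 4 = 4
  d = 218: 𝟙(218) · d(654/218) = 1 · 2 = 2
  d = 327: 𝟙(327) · d(654/327) = 1 · 2 = 2
  d = 654: 𝟙(654) · d(654/654) = 1 · 1 = 1
Summing: (𝟙 * d)(654) = 8 + 4 + 4 + 2 + 4 + 2 + 2 + 1 = 27.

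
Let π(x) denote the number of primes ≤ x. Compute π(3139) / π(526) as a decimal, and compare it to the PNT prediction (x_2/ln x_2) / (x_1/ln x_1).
π(3139)/π(526) = 446/99 ≈ 4.5051;  PNT prediction ≈ 4.6437.

π(526) = 99 and π(3139) = 446, so π(3139)/π(526) ≈ 4.5051. The PNT-predicted ratio is (3139/ln(3139)) / (526/ln(526)) ≈ 4.6437. The two agree to within a few percent, as expected.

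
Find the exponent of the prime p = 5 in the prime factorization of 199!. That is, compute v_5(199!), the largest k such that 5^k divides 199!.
v_5(199!) = 47

Legendre's formula: v_p(n!) = Σ_{k ≥ 1} ⌊n / p^k⌋. For p = 5, n = 199, the terms are:
  ⌊199/5^1⌋ = ⌊199/5⌋ = 39
  ⌊199/5^2⌋ = ⌊199/25⌋ = 7
  ⌊199/5^3⌋ = ⌊199/125⌋ = 1
(the next term ⌊199/5^4⌋ = 0, terminating the sum). Summing: v_5(199!) = 39 + 7 + 1 = 47.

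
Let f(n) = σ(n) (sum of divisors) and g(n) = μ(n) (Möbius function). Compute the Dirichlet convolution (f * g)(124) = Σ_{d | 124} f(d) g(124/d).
(σ * μ)(124) = 124

Divisors of 124: [1, 2, 4, 31, 62, 124]. For each d | 124:
  d = 1: σ(1) · μ(124/1) = 1 · 0 = 0
  d = 2: σ(2) · μ(124/2) = 3 · 1 = 3
  d = 4: σ(4) · μ(124/4) = 7 · -1 = -7
  d = 31: σ(31) · μ(124/31) = 32 · 0 = 0
  d = 62: σ(62) · μ(124/62) = 96 · -1 = -96
  d = 124: σ(124) · μ(124/124) = 224 · 1 = 224
Summing: (σ * μ)(124) = 0 + 3 + -7 + 0 + -96 + 224 = 124.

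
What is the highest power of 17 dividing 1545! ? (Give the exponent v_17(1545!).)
v_17(1545!) = 95

Legendre's formula: v_p(n!) = Σ_{k ≥ 1} ⌊n / p^k⌋. For p = 17, n = 1545, the terms are:
  ⌊1545/17^1⌋ = ⌊1545/17⌋ = 90
  ⌊1545/17^2⌋ = ⌊1545/289⌋ = 5
(the next term ⌊1545/17^3⌋ = 0, terminating the sum). Summing: v_17(1545!) = 90 + 5 = 95.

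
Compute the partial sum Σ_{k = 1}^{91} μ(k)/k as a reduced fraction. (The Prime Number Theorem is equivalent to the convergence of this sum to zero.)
Σ μ(k)/k = 226361852224483257830288188126621/23768741896345550770650537601358310

Values of μ(k) for 1 ≤ k ≤ 91: μ(1) = 1, μ(2) = -1, μ(3) = -1, μ(5) = -1, μ(6) = 1, μ(7) = -1, μ(10) = 1, μ(11) = -1, μ(13) = -1, μ(14) = 1, μ(15) = 1, μ(17) = -1, μ(19) = -1, μ(21) = 1, μ(22) = 1, μ(23) = -1, μ(26) = 1, μ(29) = -1, μ(30) = -1, μ(31) = -1, μ(33) = 1, μ(34) = 1, μ(35) = 1, μ(37) = -1, μ(38) = 1, μ(39) = 1, μ(41) = -1, μ(42) = -1, μ(43) = -1, μ(46) = 1, μ(47) = -1, μ(51) = 1, μ(53) = -1, μ(55) = 1, μ(57) = 1, μ(58) = 1, μ(59) = -1, μ(61) = -1, μ(62) = 1, μ(65) = 1, μ(66) = -1, μ(67) = -1, μ(69) = 1, μ(70) = -1, μ(71) = -1, μ(73) = -1, μ(74) = 1, μ(77) = 1, μ(78) = -1, μ(79) = -1, μ(82) = 1, μ(83) = -1, μ(85) = 1, μ(86) = 1, μ(87) = 1, μ(89) = -1, μ(91) = 1, with μ = 0 on non-squarefree integers. Summing μ(k)/k for k where μ(k) ≠ 0 gives 226361852224483257830288188126621/23768741896345550770650537601358310 ≈ 0.0095. (PNT ⟺ this sum → 0 as n → ∞.)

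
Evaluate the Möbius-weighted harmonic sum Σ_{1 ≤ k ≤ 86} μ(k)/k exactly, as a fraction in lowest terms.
Σ μ(k)/k = -153455160386518164226759349787/89021505229758617118541339330930

Values of μ(k) for 1 ≤ k ≤ 86: μ(1) = 1, μ(2) = -1, μ(3) = -1, μ(5) = -1, μ(6) = 1, μ(7) = -1, μ(10) = 1, μ(11) = -1, μ(13) = -1, μ(14) = 1, μ(15) = 1, μ(17) = -1, μ(19) = -1, μ(21) = 1, μ(22) = 1, μ(23) = -1, μ(26) = 1, μ(29) = -1, μ(30) = -1, μ(31) = -1, μ(33) = 1, μ(34) = 1, μ(35) = 1, μ(37) = -1, μ(38) = 1, μ(39) = 1, μ(41) = -1, μ(42) = -1, μ(43) = -1, μ(46) = 1, μ(47) = -1, μ(51) = 1, μ(53) = -1, μ(55) = 1, μ(57) = 1, μ(58) = 1, μ(59) = -1, μ(61) = -1, μ(62) = 1, μ(65) = 1, μ(66) = -1, μ(67) = -1, μ(69) = 1, μ(70) = -1, μ(71) = -1, μ(73) = -1, μ(74) = 1, μ(77) = 1, μ(78) = -1, μ(79) = -1, μ(82) = 1, μ(83) = -1, μ(85) = 1, μ(86) = 1, with μ = 0 on non-squarefree integers. Summing μ(k)/k for k where μ(k) ≠ 0 gives -153455160386518164226759349787/89021505229758617118541339330930 ≈ -0.0017. (PNT ⟺ this sum → 0 as n → ∞.)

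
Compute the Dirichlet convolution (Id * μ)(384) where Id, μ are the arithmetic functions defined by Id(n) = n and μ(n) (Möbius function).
(Id * μ)(384) = 128

Divisors of 384: [1, 2, 3, 4, 6, 8, 12, 16, 24, 32, 48, 64, 96, 128, 192, 384]. For each d | 384:
  d = 1: Id(1) · μ(384/1) = 1 · 0 = 0
  d = 2: Id(2) · μ(384/2) = 2 · 0 = 0
  d = 3: Id(3) · μ(384/3) = 3 · 0 = 0
  d = 4: Id(4) · μ(384/4) = 4 · 0 = 0
  d = 6: Id(6) · μ(384/6) = 6 · 0 = 0
  d = 8: Id(8) · μ(384/8) = 8 · 0 = 0
  d = 12: Id(12) · μ(384/12) = 12 · 0 = 0
  d = 16: Id(16) · μ(384/16) = 16 · 0 = 0
  d = 24: Id(24) · μ(384/24) = 24 · 0 = 0
  d = 32: Id(32) · μ(384/32) = 32 · 0 = 0
  d = 48: Id(48) · μ(384/48) = 48 · 0 = 0
  d = 64: Id(64) · μ(384/64) = 64 · 1 = 64
  d = 96: Id(96) · μ(384/96) = 96 · 0 = 0
  d = 128: Id(128) · μ(384/128) = 128 · -1 = -128
  d = 192: Id(192) · μ(384/192) = 192 · -1 = -192
  d = 384: Id(384) · μ(384/384) = 384 · 1 = 384
Summing: (Id * μ)(384) = 0 + 0 + 0 + 0 + 0 + 0 + 0 + 0 + 0 + 0 + 0 + 64 + 0 + -128 + -192 + 384 = 128.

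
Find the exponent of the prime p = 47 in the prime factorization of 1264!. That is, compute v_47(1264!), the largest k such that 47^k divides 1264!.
v_47(1264!) = 26

Legendre's formula: v_p(n!) = Σ_{k ≥ 1} ⌊n / p^k⌋. For p = 47, n = 1264, the terms are:
  ⌊1264/47^1⌋ = ⌊1264/47⌋ = 26
(the next term ⌊1264/47^2⌋ = 0, terminating the sum). Summing: v_47(1264!) = 26 = 26.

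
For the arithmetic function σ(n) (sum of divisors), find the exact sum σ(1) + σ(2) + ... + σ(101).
Σ_{n ≤ 101} σ(n) = 8401

Compute σ(n) for each 1 ≤ n ≤ 101: σ(1) = 1, σ(2) = 3, σ(3) = 4, σ(4) = 7, σ(5) = 6, σ(6) = 12, σ(7) = 8, σ(8) = 15, σ(9) = 13, σ(10) = 18, σ(11) = 12, σ(12) = 28, σ(13) = 14, σ(14) = 24, σ(15) = 24, σ(16) = 31, σ(17) = 18, σ(18) = 39, σ(19) = 20, σ(20) = 42, σ(21) = 32, σ(22) = 36, σ(23) = 24, σ(24) = 60, σ(25) = 31, σ(26) = 42, σ(27) = 40, σ(28) = 56, σ(29) = 30, σ(30) = 72, σ(31) = 32, σ(32) = 63, σ(33) = 48, σ(34) = 54, σ(35) = 48, σ(36) = 91, σ(37) = 38, σ(38) = 60, σ(39) = 56, σ(40) = 90, σ(41) = 42, σ(42) = 96, σ(43) = 44, σ(44) = 84, σ(45) = 78, σ(46) = 72, σ(47) = 48, σ(48) = 124, σ(49) = 57, σ(50) = 93, σ(51) = 72, σ(52) = 98, σ(53) = 54, σ(54) = 120, σ(55) = 72, σ(56) = 120, σ(57) = 80, σ(58) = 90, σ(59) = 60, σ(60) = 168, σ(61) = 62, σ(62) = 96, σ(63) = 104, σ(64) = 127, σ(65) = 84, σ(66) = 144, σ(67) = 68, σ(68) = 126, σ(69) = 96, σ(70) = 144, σ(71) = 72, σ(72) = 195, σ(73) = 74, σ(74) = 114, σ(75) = 124, σ(76) = 140, σ(77) = 96, σ(78) = 168, σ(79) = 80, σ(80) = 186, σ(81) = 121, σ(82) = 126, σ(83) = 84, σ(84) = 224, σ(85) = 108, σ(86) = 132, σ(87) = 120, σ(88) = 180, σ(89) = 90, σ(90) = 234, σ(91) = 112, σ(92) = 168, σ(93) = 128, σ(94) = 144, σ(95) = 120, σ(96) = 252, σ(97) = 98, σ(98) = 171, σ(99) = 156, σ(100) = 217, σ(101) = 102. Summing all 101 values: 8401. (Average order: Σ_{n ≤ x} σ(n) ~ (π²/12) x². For x = 101, (π²/12)·101² ≈ 8389.99.)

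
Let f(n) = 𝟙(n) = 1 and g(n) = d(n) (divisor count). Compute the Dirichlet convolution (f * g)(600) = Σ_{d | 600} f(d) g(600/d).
(𝟙 * d)(600) = 180

Divisors of 600: [1, 2, 3, 4, 5, 6, 8, 10, 12, 15, 20, 24, 25, 30, 40, 50, 60, 75, 100, 120, 150, 200, 300, 600]. For each d | 600:
  d = 1: 𝟙(1) · d(600/1) = 1 · 24 = 24
  d = 2: 𝟙(2) · d(600/2) = 1 · 18 = 18
  d = 3: 𝟙(3) · d(600/3) = 1 · 12 = 12
  d = 4: 𝟙(4) · d(600/4) = 1 · 12 = 12
  d = 5: 𝟙(5) · d(600/5) = 1 · 16 = 16
  d = 6: 𝟙(6) · d(600/6) = 1 · 9 = 9
  d = 8: 𝟙(8) · d(600/8) = 1 · 6 = 6
  d = 10: 𝟙(10) · d(600/10) = 1 · 12 = 12
  d = 12: 𝟙(12) · d(600/12) = 1 · 6 = 6
  d = 15: 𝟙(15) · d(600/15) = 1 · 8 = 8
  d = 20: 𝟙(20) · d(600/20) = 1 · 8 = 8
  d = 24: 𝟙(24) · d(600/24) = 1 · 3 = 3
  d = 25: 𝟙(25) · d(600/25) = 1 · 8 = 8
  d = 30: 𝟙(30) · d(600/30) = 1 · 6 = 6
  d = 40: 𝟙(40) · d(600/40) = 1 · 4 = 4
  d = 50: 𝟙(50) · d(600/50) = 1 · 6 = 6
  d = 60: 𝟙(60) · d(600/60) = 1 · 4 = 4
  d = 75: 𝟙(75) · d(600/75) = 1 · 4 = 4
  d = 100: 𝟙(100) · d(600/100) = 1 · 4 = 4
  d = 120: 𝟙(120) · d(600/120) = 1 · 2 = 2
  d = 150: 𝟙(150) · d(600/150) = 1 · 3 = 3
  d = 200: 𝟙(200) · d(600/200) = 1 · 2 = 2
  d = 300: 𝟙(300) · d(600/300) = 1 · 2 = 2
  d = 600: 𝟙(600) · d(600/600) = 1 · 1 = 1
Summing: (𝟙 * d)(600) = 24 + 18 + 12 + 12 + 16 + 9 + 6 + 12 + 6 + 8 + 8 + 3 + 8 + 6 + 4 + 6 + 4 + 4 + 4 + 2 + 3 + 2 + 2 + 1 = 180.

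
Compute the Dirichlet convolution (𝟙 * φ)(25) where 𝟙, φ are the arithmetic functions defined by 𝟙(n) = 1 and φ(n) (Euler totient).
(𝟙 * φ)(25) = 25

Divisors of 25: [1, 5, 25]. For each d | 25:
  d = 1: 𝟙(1) · φ(25/1) = 1 · 20 = 20
  d = 5: 𝟙(5) · φ(25/5) = 1 · 4 = 4
  d = 25: 𝟙(25) · φ(25/25) = 1 · 1 = 1
Summing: (𝟙 * φ)(25) = 20 + 4 + 1 = 25.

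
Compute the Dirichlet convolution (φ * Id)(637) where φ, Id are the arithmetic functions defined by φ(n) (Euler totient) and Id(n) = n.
(φ * Id)(637) = 3325

Divisors of 637: [1, 7, 13, 49, 91, 637]. For each d | 637:
  d = 1: φ(1) · Id(637/1) = 1 · 637 = 637
  d = 7: φ(7) · Id(637/7) = 6 · 91 = 546
  d = 13: φ(13) · Id(637/13) = 12 · 49 = 588
  d = 49: φ(49) · Id(637/49) = 42 · 13 = 546
  d = 91: φ(91) · Id(637/91) = 72 · 7 = 504
  d = 637: φ(637) · Id(637/637) = 504 · 1 = 504
Summing: (φ * Id)(637) = 637 + 546 + 588 + 546 + 504 + 504 = 3325.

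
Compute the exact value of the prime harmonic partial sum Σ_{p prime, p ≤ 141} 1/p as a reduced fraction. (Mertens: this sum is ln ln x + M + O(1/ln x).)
Σ 1/p = 18825509850919239131453102166593625244431364344421618363/10014646650599190067509233131649940057366334653200433090

π(141) = 34, so the primes ≤ 141 are [2, 3, 5, 7, 11, 13, 17, 19, 23, 29, 31, 37, 41, 43, 47, 53, 59, 61, 67, 71, 73, 79, 83, 89, 97, 101, 103, 107, 109, 113, 127, 131, 137, 139]. Summing 1/p over these primes: 18825509850919239131453102166593625244431364344421618363/10014646650599190067509233131649940057366334653200433090 ≈ 1.8798. Mertens estimate ln ln(141) + 0.2615 ≈ 1.8606.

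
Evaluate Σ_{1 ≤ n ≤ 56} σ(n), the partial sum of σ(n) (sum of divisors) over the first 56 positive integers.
Σ_{n ≤ 56} σ(n) = 2616

Compute σ(n) for each 1 ≤ n ≤ 56: σ(1) = 1, σ(2) = 3, σ(3) = 4, σ(4) = 7, σ(5) = 6, σ(6) = 12, σ(7) = 8, σ(8) = 15, σ(9) = 13, σ(10) = 18, σ(11) = 12, σ(12) = 28, σ(13) = 14, σ(14) = 24, σ(15) = 24, σ(16) = 31, σ(17) = 18, σ(18) = 39, σ(19) = 20, σ(20) = 42, σ(21) = 32, σ(22) = 36, σ(23) = 24, σ(24) = 60, σ(25) = 31, σ(26) = 42, σ(27) = 40, σ(28) = 56, σ(29) = 30, σ(30) = 72, σ(31) = 32, σ(32) = 63, σ(33) = 48, σ(34) = 54, σ(35) = 48, σ(36) = 91, σ(37) = 38, σ(38) = 60, σ(39) = 56, σ(40) = 90, σ(41) = 42, σ(42) = 96, σ(43) = 44, σ(44) = 84, σ(45) = 78, σ(46) = 72, σ(47) = 48, σ(48) = 124, σ(49) = 57, σ(50) = 93, σ(51) = 72, σ(52) = 98, σ(53) = 54, σ(54) = 120, σ(55) = 72, σ(56) = 120. Summing all 56 values: 2616. (Average order: Σ_{n ≤ x} σ(n) ~ (π²/12) x². For x = 56, (π²/12)·56² ≈ 2579.26.)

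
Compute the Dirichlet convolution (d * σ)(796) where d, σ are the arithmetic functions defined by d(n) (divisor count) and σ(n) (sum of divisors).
(d * σ)(796) = 3232

Divisors of 796: [1, 2, 4, 199, 398, 796]. For each d | 796:
  d = 1: d(1) · σ(796/1) = 1 · 1400 = 1400
  d = 2: d(2) · σ(796/2) = 2 · 600 = 1200
  d = 4: d(4) · σ(796/4) = 3 · 200 = 600
  d = 199: d(199) · σ(796/199) = 2 · 7 = 14
  d = 398: d(398) · σ(796/398) = 4 · 3 = 12
  d = 796: d(796) · σ(796/796) = 6 · 1 = 6
Summing: (d * σ)(796) = 1400 + 1200 + 600 + 14 + 12 + 6 = 3232.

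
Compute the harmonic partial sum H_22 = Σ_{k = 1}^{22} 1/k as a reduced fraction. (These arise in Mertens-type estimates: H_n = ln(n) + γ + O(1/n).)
H_22 = 19093197/5173168

Direct summation: H_22 = 1 + 1/2 + ... + 1/22. The least common denominator is lcm(1, ..., 22) = 232792560; over this denominator the numerator is 232792560 + 116396280 + 77597520 + 58198140 + 46558512 + 38798760 + 33256080 + 29099070 + 25865840 + 23279256 + 21162960 + 19399380 + 17907120 + 16628040 + 15519504 + 14549535 + 13693680 + 12932920 + 12252240 + 11639628 + 11085360 + 10581480 = 859193865, so H_22 = 859193865/232792560; reducing by gcd(859193865, 232792560) = 45 gives 19093197/5173168 ≈ 3.69081. (The PNT-adjacent estimate ln(22) + γ ≈ 3.66826 matches within O(1/n).)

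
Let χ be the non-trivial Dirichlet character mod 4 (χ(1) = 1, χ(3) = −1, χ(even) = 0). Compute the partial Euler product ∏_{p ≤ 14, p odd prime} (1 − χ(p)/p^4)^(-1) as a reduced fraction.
∏ = 12412162137375/12550936856576

The odd primes p ≤ 14 are [3, 5, 7, 11, 13]. For each, χ(p) = 1 if p ≡ 1 mod 4, χ(p) = −1 if p ≡ 3 mod 4. Taking (1 − χ(p)/p^4)^(-1) = p^4/(p^4 − χ(p)): (1 − (-1)/3^4)^(-1) · (1 − (1)/5^4)^(-1) · (1 − (-1)/7^4)^(-1) · (1 − (-1)/11^4)^(-1) · (1 − (1)/13^4)^(-1) = 12412162137375/12550936856576.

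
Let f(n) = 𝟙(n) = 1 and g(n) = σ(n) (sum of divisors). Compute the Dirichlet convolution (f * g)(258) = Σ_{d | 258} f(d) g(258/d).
(𝟙 * σ)(258) = 900

Divisors of 258: [1, 2, 3, 6, 43, 86, 129, 258]. For each d | 258:
  d = 1: 𝟙(1) · σ(258/1) = 1 · 528 = 528
  d = 2: 𝟙(2) · σ(258/2) = 1 · 176 = 176
  d = 3: 𝟙(3) · σ(258/3) = 1 · 132 = 132
  d = 6: 𝟙(6) · σ(258/6) = 1 · 44 = 44
  d = 43: 𝟙(43) · σ(258/43) = 1 · 12 = 12
  d = 86: 𝟙(86) · σ(258/86) = 1 · 4 = 4
  d = 129: 𝟙(129) · σ(258/129) = 1 · 3 = 3
  d = 258: 𝟙(258) · σ(258/258) = 1 · 1 = 1
Summing: (𝟙 * σ)(258) = 528 + 176 + 132 + 44 + 12 + 4 + 3 + 1 = 900.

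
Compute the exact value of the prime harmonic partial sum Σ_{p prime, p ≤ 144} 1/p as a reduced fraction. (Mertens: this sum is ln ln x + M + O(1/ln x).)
Σ 1/p = 18825509850919239131453102166593625244431364344421618363/10014646650599190067509233131649940057366334653200433090

π(144) = 34, so the primes ≤ 144 are [2, 3, 5, 7, 11, 13, 17, 19, 23, 29, 31, 37, 41, 43, 47, 53, 59, 61, 67, 71, 73, 79, 83, 89, 97, 101, 103, 107, 109, 113, 127, 131, 137, 139]. Summing 1/p over these primes: 18825509850919239131453102166593625244431364344421618363/10014646650599190067509233131649940057366334653200433090 ≈ 1.8798. Mertens estimate ln ln(144) + 0.2615 ≈ 1.8649.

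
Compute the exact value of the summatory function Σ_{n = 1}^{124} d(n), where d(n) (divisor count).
Σ_{n ≤ 124} d(n) = 619

Compute d(n) for each 1 ≤ n ≤ 124: d(1) = 1, d(2) = 2, d(3) = 2, d(4) = 3, d(5) = 2, d(6) = 4, d(7) = 2, d(8) = 4, d(9) = 3, d(10) = 4, d(11) = 2, d(12) = 6, d(13) = 2, d(14) = 4, d(15) = 4, d(16) = 5, d(17) = 2, d(18) = 6, d(19) = 2, d(20) = 6, d(21) = 4, d(22) = 4, d(23) = 2, d(24) = 8, d(25) = 3, d(26) = 4, d(27) = 4, d(28) = 6, d(29) = 2, d(30) = 8, d(31) = 2, d(32) = 6, d(33) = 4, d(34) = 4, d(35) = 4, d(36) = 9, d(37) = 2, d(38) = 4, d(39) = 4, d(40) = 8, d(41) = 2, d(42) = 8, d(43) = 2, d(44) = 6, d(45) = 6, d(46) = 4, d(47) = 2, d(48) = 10, d(49) = 3, d(50) = 6, d(51) = 4, d(52) = 6, d(53) = 2, d(54) = 8, d(55) = 4, d(56) = 8, d(57) = 4, d(58) = 4, d(59) = 2, d(60) = 12, d(61) = 2, d(62) = 4, d(63) = 6, d(64) = 7, d(65) = 4, d(66) = 8, d(67) = 2, d(68) = 6, d(69) = 4, d(70) = 8, d(71) = 2, d(72) = 12, d(73) = 2, d(74) = 4, d(75) = 6, d(76) = 6, d(77) = 4, d(78) = 8, d(79) = 2, d(80) = 10, d(81) = 5, d(82) = 4, d(83) = 2, d(84) = 12, d(85) = 4, d(86) = 4, d(87) = 4, d(88) = 8, d(89) = 2, d(90) = 12, d(91) = 4, d(92) = 6, d(93) = 4, d(94) = 4, d(95) = 4, d(96) = 12, d(97) = 2, d(98) = 6, d(99) = 6, d(100) = 9, d(101) = 2, d(102) = 8, d(103) = 2, d(104) = 8, d(105) = 8, d(106) = 4, d(107) = 2, d(108) = 12, d(109) = 2, d(110) = 8, d(111) = 4, d(112) = 10, d(113) = 2, d(114) = 8, d(115) = 4, d(116) = 6, d(117) = 6, d(118) = 4, d(119) = 4, d(120) = 16, d(121) = 3, d(122) = 4, d(123) = 4, d(124) = 6. Summing all 124 values: 619. (Dirichlet's divisor formula: Σ_{n ≤ x} d(n) = x ln(x) + (2γ − 1) x + O(√x). For x = 124, the asymptotic estimate is ≈ 616.86.)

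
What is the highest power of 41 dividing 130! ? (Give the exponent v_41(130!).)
v_41(130!) = 3

Legendre's formula: v_p(n!) = Σ_{k ≥ 1} ⌊n / p^k⌋. For p = 41, n = 130, the terms are:
  ⌊130/41^1⌋ = ⌊130/41⌋ = 3
(the next term ⌊130/41^2⌋ = 0, terminating the sum). Summing: v_41(130!) = 3 = 3.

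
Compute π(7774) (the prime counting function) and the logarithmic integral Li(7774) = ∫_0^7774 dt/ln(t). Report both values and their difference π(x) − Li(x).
π(7774) = 985;  Li(7774) ≈ 1001.23;  π(x) − Li(x) ≈ -16.23.

Direct count of primes ≤ 7774 gives π(7774) = 985. Numerical evaluation of the logarithmic integral gives Li(7774) ≈ 1001.23. The difference π(x) − Li(x) ≈ -16.23 is typically negative for small/moderate x (Li(x) overestimates), though Littlewood's theorem shows this sign changes infinitely often.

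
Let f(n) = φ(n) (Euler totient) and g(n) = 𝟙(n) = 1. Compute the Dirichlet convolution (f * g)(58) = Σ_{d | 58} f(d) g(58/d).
(φ * 𝟙)(58) = 58

Divisors of 58: [1, 2, 29, 58]. For each d | 58:
  d = 1: φ(1) · 𝟙(58/1) = 1 · 1 = 1
  d = 2: φ(2) · 𝟙(58/2) = 1 · 1 = 1
  d = 29: φ(29) · 𝟙(58/29) = 28 · 1 = 28
  d = 58: φ(58) · 𝟙(58/58) = 28 · 1 = 28
Summing: (φ * 𝟙)(58) = 1 + 1 + 28 + 28 = 58.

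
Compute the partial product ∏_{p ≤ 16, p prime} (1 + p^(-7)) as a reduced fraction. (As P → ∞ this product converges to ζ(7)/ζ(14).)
∏ = 131129952026000311359081292/130052142598591679794453125

The primes p ≤ 16 are [2, 3, 5, 7, 11, 13]. For each, (1 + 1/p^7) = (p^7 + 1)/p^7. Multiplying these fractions over p ∈ [2, 3, 5, 7, 11, 13] gives 131129952026000311359081292/130052142598591679794453125. (In the limit P → ∞ this tends to ζ(7)/ζ(14).)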